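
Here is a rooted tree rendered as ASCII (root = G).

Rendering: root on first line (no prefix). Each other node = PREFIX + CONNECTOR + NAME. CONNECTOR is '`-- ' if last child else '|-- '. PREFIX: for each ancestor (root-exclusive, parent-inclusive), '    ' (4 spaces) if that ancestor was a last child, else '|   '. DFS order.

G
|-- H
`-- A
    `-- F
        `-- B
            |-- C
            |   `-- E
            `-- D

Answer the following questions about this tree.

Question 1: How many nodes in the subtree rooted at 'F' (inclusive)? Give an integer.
Answer: 5

Derivation:
Subtree rooted at F contains: B, C, D, E, F
Count = 5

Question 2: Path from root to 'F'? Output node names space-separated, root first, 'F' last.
Walk down from root: G -> A -> F

Answer: G A F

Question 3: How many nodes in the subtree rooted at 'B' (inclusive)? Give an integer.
Answer: 4

Derivation:
Subtree rooted at B contains: B, C, D, E
Count = 4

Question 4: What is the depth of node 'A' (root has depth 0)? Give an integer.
Answer: 1

Derivation:
Path from root to A: G -> A
Depth = number of edges = 1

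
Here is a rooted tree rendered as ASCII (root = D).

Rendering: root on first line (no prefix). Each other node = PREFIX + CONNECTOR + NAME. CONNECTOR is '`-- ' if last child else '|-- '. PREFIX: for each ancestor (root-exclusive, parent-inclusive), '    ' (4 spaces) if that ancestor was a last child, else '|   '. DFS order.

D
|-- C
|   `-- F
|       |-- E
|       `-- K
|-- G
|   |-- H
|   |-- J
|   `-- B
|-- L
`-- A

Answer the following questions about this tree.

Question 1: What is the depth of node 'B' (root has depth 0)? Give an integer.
Answer: 2

Derivation:
Path from root to B: D -> G -> B
Depth = number of edges = 2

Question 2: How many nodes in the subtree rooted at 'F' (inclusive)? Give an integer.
Answer: 3

Derivation:
Subtree rooted at F contains: E, F, K
Count = 3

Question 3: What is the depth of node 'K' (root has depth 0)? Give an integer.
Answer: 3

Derivation:
Path from root to K: D -> C -> F -> K
Depth = number of edges = 3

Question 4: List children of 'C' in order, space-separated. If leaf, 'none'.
Answer: F

Derivation:
Node C's children (from adjacency): F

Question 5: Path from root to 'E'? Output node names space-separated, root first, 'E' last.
Walk down from root: D -> C -> F -> E

Answer: D C F E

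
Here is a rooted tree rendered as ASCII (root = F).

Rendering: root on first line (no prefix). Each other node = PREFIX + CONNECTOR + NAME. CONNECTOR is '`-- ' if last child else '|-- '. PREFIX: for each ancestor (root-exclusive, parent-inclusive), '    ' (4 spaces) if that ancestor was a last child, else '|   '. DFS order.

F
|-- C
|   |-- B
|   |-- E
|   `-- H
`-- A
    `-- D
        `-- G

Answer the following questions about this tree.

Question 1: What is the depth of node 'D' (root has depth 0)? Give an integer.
Answer: 2

Derivation:
Path from root to D: F -> A -> D
Depth = number of edges = 2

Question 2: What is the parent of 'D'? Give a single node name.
Scan adjacency: D appears as child of A

Answer: A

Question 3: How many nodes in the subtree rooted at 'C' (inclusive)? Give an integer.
Subtree rooted at C contains: B, C, E, H
Count = 4

Answer: 4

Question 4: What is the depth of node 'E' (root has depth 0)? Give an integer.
Path from root to E: F -> C -> E
Depth = number of edges = 2

Answer: 2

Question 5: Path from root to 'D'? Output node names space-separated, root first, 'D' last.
Answer: F A D

Derivation:
Walk down from root: F -> A -> D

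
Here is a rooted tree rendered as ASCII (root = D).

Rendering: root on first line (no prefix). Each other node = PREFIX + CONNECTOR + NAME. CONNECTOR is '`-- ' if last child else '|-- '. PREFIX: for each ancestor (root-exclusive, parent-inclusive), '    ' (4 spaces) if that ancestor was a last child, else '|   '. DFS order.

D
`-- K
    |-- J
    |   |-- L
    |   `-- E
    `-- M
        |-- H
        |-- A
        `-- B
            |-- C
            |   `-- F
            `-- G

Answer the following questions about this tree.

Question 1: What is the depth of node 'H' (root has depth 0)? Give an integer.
Path from root to H: D -> K -> M -> H
Depth = number of edges = 3

Answer: 3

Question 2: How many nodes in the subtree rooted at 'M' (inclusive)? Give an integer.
Answer: 7

Derivation:
Subtree rooted at M contains: A, B, C, F, G, H, M
Count = 7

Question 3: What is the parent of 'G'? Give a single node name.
Answer: B

Derivation:
Scan adjacency: G appears as child of B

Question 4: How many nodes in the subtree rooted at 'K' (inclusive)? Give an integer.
Answer: 11

Derivation:
Subtree rooted at K contains: A, B, C, E, F, G, H, J, K, L, M
Count = 11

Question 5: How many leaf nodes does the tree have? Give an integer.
Leaves (nodes with no children): A, E, F, G, H, L

Answer: 6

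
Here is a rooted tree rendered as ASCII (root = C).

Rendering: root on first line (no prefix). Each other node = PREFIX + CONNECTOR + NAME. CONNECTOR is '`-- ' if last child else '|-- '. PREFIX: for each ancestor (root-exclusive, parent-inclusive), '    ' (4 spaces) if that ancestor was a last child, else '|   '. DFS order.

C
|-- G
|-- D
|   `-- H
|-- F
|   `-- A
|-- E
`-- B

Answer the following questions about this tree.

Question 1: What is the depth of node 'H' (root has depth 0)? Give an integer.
Answer: 2

Derivation:
Path from root to H: C -> D -> H
Depth = number of edges = 2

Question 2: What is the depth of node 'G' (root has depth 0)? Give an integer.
Answer: 1

Derivation:
Path from root to G: C -> G
Depth = number of edges = 1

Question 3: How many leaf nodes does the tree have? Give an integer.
Answer: 5

Derivation:
Leaves (nodes with no children): A, B, E, G, H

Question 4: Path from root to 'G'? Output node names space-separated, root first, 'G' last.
Answer: C G

Derivation:
Walk down from root: C -> G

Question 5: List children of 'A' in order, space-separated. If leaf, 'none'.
Node A's children (from adjacency): (leaf)

Answer: none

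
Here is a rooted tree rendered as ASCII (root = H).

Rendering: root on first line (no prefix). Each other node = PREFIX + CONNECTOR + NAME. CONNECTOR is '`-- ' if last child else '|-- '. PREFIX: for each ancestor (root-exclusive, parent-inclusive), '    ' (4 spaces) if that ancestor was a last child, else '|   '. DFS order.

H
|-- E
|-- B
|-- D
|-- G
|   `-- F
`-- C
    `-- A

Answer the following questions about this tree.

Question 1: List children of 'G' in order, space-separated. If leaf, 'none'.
Node G's children (from adjacency): F

Answer: F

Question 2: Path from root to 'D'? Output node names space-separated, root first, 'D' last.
Walk down from root: H -> D

Answer: H D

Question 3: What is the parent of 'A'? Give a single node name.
Scan adjacency: A appears as child of C

Answer: C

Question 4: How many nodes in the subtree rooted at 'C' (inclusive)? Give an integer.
Answer: 2

Derivation:
Subtree rooted at C contains: A, C
Count = 2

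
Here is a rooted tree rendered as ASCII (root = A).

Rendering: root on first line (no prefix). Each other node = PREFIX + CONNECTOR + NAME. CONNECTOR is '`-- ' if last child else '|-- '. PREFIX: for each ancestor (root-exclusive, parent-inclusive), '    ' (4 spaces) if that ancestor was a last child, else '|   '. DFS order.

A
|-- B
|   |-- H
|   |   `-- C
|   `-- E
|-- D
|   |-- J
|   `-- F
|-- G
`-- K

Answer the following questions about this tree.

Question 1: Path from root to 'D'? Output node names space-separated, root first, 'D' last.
Answer: A D

Derivation:
Walk down from root: A -> D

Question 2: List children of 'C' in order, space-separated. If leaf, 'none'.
Answer: none

Derivation:
Node C's children (from adjacency): (leaf)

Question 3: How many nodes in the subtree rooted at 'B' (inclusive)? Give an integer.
Subtree rooted at B contains: B, C, E, H
Count = 4

Answer: 4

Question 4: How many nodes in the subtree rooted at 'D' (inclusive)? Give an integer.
Answer: 3

Derivation:
Subtree rooted at D contains: D, F, J
Count = 3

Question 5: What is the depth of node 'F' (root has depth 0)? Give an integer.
Path from root to F: A -> D -> F
Depth = number of edges = 2

Answer: 2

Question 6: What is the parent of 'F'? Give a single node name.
Scan adjacency: F appears as child of D

Answer: D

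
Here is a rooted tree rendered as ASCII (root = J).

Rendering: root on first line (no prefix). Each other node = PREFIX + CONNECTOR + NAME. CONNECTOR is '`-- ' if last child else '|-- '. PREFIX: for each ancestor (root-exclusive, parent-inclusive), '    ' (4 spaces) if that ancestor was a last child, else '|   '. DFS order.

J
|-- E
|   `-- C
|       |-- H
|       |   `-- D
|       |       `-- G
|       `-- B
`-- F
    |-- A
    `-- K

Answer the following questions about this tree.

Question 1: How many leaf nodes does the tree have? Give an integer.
Leaves (nodes with no children): A, B, G, K

Answer: 4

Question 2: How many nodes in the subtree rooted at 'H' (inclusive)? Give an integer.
Answer: 3

Derivation:
Subtree rooted at H contains: D, G, H
Count = 3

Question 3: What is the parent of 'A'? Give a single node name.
Scan adjacency: A appears as child of F

Answer: F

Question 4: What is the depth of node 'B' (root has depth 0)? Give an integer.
Path from root to B: J -> E -> C -> B
Depth = number of edges = 3

Answer: 3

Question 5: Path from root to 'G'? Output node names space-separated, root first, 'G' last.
Answer: J E C H D G

Derivation:
Walk down from root: J -> E -> C -> H -> D -> G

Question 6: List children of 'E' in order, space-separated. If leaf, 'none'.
Answer: C

Derivation:
Node E's children (from adjacency): C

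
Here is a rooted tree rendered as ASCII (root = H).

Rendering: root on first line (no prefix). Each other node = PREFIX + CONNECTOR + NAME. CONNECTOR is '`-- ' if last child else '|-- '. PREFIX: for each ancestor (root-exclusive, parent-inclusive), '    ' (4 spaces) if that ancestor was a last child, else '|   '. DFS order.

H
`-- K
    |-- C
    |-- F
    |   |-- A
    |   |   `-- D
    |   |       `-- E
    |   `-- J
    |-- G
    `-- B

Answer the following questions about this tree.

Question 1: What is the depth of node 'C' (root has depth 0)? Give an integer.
Path from root to C: H -> K -> C
Depth = number of edges = 2

Answer: 2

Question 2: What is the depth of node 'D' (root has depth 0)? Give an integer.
Path from root to D: H -> K -> F -> A -> D
Depth = number of edges = 4

Answer: 4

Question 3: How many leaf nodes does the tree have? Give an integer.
Answer: 5

Derivation:
Leaves (nodes with no children): B, C, E, G, J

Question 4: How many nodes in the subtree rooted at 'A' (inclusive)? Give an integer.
Answer: 3

Derivation:
Subtree rooted at A contains: A, D, E
Count = 3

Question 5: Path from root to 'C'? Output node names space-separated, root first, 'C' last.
Walk down from root: H -> K -> C

Answer: H K C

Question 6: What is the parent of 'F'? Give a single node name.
Answer: K

Derivation:
Scan adjacency: F appears as child of K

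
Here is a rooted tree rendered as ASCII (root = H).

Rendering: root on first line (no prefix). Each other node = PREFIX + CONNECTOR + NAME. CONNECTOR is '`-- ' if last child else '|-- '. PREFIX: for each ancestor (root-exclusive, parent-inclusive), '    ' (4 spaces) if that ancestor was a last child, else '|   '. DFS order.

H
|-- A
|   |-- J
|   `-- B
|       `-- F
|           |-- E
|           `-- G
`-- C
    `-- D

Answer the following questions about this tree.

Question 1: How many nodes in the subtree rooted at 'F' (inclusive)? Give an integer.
Subtree rooted at F contains: E, F, G
Count = 3

Answer: 3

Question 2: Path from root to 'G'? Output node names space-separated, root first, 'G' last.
Answer: H A B F G

Derivation:
Walk down from root: H -> A -> B -> F -> G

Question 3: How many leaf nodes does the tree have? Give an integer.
Answer: 4

Derivation:
Leaves (nodes with no children): D, E, G, J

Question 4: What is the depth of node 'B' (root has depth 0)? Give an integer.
Answer: 2

Derivation:
Path from root to B: H -> A -> B
Depth = number of edges = 2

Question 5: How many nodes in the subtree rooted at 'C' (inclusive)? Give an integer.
Answer: 2

Derivation:
Subtree rooted at C contains: C, D
Count = 2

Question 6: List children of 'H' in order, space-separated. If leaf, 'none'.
Answer: A C

Derivation:
Node H's children (from adjacency): A, C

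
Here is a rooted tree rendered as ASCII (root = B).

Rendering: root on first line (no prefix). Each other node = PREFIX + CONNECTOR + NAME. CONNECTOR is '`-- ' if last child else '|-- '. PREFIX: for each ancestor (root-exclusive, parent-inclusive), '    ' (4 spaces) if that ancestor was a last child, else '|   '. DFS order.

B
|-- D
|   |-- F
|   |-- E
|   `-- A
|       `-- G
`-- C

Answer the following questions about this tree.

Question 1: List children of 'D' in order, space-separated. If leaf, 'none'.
Answer: F E A

Derivation:
Node D's children (from adjacency): F, E, A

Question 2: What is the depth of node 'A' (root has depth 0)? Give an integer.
Answer: 2

Derivation:
Path from root to A: B -> D -> A
Depth = number of edges = 2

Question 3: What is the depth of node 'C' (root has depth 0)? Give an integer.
Answer: 1

Derivation:
Path from root to C: B -> C
Depth = number of edges = 1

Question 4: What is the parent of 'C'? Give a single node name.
Scan adjacency: C appears as child of B

Answer: B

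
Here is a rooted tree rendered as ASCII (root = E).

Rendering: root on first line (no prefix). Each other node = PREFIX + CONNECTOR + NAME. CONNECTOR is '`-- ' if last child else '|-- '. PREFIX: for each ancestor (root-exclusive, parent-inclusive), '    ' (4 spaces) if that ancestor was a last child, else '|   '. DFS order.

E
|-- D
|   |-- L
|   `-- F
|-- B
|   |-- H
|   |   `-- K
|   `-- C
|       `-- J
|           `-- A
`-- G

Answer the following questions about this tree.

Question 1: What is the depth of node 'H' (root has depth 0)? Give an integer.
Answer: 2

Derivation:
Path from root to H: E -> B -> H
Depth = number of edges = 2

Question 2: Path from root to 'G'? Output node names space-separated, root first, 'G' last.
Answer: E G

Derivation:
Walk down from root: E -> G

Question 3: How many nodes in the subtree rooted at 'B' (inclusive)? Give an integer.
Answer: 6

Derivation:
Subtree rooted at B contains: A, B, C, H, J, K
Count = 6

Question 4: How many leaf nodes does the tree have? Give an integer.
Answer: 5

Derivation:
Leaves (nodes with no children): A, F, G, K, L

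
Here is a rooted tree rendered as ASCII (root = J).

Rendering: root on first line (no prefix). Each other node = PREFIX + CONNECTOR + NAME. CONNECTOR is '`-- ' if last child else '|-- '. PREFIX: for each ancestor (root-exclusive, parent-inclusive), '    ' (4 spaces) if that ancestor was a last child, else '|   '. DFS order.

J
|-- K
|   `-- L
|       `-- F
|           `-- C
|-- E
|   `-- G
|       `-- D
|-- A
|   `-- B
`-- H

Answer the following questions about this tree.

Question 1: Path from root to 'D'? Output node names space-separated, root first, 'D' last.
Walk down from root: J -> E -> G -> D

Answer: J E G D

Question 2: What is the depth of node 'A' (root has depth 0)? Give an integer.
Path from root to A: J -> A
Depth = number of edges = 1

Answer: 1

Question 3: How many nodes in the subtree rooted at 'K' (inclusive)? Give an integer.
Subtree rooted at K contains: C, F, K, L
Count = 4

Answer: 4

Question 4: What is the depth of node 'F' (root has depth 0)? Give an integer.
Path from root to F: J -> K -> L -> F
Depth = number of edges = 3

Answer: 3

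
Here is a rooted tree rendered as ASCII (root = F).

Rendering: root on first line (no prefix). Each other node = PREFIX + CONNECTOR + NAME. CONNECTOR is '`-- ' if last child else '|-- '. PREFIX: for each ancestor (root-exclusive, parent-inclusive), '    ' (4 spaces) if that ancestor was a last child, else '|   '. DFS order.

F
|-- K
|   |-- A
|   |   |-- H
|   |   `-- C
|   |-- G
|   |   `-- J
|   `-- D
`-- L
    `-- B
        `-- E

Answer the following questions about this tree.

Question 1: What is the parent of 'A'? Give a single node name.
Scan adjacency: A appears as child of K

Answer: K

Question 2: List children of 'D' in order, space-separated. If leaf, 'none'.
Node D's children (from adjacency): (leaf)

Answer: none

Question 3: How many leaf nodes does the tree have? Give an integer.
Leaves (nodes with no children): C, D, E, H, J

Answer: 5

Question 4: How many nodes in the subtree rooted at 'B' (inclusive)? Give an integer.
Subtree rooted at B contains: B, E
Count = 2

Answer: 2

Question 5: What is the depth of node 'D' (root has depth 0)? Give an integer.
Path from root to D: F -> K -> D
Depth = number of edges = 2

Answer: 2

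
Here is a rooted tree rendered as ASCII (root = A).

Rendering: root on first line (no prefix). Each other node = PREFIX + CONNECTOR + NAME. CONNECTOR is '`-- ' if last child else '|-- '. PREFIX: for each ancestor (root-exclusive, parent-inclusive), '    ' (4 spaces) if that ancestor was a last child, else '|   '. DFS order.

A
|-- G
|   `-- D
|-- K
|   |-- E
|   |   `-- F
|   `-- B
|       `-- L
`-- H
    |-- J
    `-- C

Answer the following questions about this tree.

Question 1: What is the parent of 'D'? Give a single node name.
Scan adjacency: D appears as child of G

Answer: G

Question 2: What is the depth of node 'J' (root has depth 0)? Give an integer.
Answer: 2

Derivation:
Path from root to J: A -> H -> J
Depth = number of edges = 2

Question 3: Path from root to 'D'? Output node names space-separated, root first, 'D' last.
Walk down from root: A -> G -> D

Answer: A G D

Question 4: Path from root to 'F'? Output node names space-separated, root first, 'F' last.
Walk down from root: A -> K -> E -> F

Answer: A K E F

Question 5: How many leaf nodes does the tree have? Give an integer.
Answer: 5

Derivation:
Leaves (nodes with no children): C, D, F, J, L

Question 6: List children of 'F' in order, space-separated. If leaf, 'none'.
Node F's children (from adjacency): (leaf)

Answer: none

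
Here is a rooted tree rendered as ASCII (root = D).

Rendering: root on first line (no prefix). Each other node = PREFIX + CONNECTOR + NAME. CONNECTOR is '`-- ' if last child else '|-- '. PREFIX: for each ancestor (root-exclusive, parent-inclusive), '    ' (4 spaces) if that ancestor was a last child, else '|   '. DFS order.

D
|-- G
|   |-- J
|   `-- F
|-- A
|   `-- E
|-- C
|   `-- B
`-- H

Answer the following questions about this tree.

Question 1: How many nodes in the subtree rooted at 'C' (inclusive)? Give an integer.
Subtree rooted at C contains: B, C
Count = 2

Answer: 2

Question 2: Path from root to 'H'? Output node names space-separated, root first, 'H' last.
Answer: D H

Derivation:
Walk down from root: D -> H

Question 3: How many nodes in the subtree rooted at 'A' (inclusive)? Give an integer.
Subtree rooted at A contains: A, E
Count = 2

Answer: 2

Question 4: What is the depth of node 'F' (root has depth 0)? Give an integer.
Path from root to F: D -> G -> F
Depth = number of edges = 2

Answer: 2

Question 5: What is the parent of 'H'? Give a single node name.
Answer: D

Derivation:
Scan adjacency: H appears as child of D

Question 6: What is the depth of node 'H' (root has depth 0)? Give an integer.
Path from root to H: D -> H
Depth = number of edges = 1

Answer: 1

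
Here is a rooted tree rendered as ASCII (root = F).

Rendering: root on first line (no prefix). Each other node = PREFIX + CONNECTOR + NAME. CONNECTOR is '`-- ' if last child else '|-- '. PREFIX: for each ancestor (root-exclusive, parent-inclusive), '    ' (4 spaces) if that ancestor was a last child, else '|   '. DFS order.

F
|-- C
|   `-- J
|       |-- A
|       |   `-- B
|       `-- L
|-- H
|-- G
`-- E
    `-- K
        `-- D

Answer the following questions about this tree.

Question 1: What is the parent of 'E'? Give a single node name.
Answer: F

Derivation:
Scan adjacency: E appears as child of F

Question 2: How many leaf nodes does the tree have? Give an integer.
Answer: 5

Derivation:
Leaves (nodes with no children): B, D, G, H, L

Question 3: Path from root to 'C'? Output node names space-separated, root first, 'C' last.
Answer: F C

Derivation:
Walk down from root: F -> C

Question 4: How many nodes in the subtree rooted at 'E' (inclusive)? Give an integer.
Subtree rooted at E contains: D, E, K
Count = 3

Answer: 3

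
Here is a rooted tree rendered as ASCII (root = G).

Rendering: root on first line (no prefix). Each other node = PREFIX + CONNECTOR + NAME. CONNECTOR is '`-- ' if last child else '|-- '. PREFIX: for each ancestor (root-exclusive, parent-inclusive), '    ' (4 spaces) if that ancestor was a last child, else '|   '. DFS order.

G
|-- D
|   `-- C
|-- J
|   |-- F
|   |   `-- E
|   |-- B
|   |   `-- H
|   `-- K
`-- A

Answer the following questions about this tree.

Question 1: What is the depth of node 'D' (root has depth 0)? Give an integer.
Answer: 1

Derivation:
Path from root to D: G -> D
Depth = number of edges = 1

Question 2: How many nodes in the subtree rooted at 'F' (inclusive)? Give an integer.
Answer: 2

Derivation:
Subtree rooted at F contains: E, F
Count = 2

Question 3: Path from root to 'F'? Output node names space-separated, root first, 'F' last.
Answer: G J F

Derivation:
Walk down from root: G -> J -> F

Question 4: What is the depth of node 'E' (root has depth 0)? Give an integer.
Answer: 3

Derivation:
Path from root to E: G -> J -> F -> E
Depth = number of edges = 3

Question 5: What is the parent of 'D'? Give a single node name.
Answer: G

Derivation:
Scan adjacency: D appears as child of G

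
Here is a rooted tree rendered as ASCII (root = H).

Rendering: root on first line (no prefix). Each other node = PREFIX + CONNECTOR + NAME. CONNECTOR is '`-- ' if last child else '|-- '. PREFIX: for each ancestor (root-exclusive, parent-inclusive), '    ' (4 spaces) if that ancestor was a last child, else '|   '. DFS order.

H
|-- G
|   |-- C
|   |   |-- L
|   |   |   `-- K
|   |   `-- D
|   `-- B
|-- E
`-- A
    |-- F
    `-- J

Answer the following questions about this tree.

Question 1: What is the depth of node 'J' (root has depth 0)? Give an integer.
Path from root to J: H -> A -> J
Depth = number of edges = 2

Answer: 2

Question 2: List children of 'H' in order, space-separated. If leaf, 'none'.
Answer: G E A

Derivation:
Node H's children (from adjacency): G, E, A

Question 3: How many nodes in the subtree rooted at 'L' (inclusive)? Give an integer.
Subtree rooted at L contains: K, L
Count = 2

Answer: 2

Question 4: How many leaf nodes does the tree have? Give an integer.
Answer: 6

Derivation:
Leaves (nodes with no children): B, D, E, F, J, K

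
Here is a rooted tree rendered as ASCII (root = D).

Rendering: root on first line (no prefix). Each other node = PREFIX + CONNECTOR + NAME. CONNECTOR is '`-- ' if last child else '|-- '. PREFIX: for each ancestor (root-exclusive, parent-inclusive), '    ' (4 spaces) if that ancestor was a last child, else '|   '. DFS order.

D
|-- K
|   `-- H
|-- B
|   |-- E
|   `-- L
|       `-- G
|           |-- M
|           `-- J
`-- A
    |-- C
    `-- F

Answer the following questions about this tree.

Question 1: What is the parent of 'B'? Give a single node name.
Answer: D

Derivation:
Scan adjacency: B appears as child of D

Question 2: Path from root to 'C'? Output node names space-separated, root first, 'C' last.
Answer: D A C

Derivation:
Walk down from root: D -> A -> C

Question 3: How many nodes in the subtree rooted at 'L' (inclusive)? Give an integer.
Subtree rooted at L contains: G, J, L, M
Count = 4

Answer: 4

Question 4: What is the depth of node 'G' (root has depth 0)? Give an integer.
Answer: 3

Derivation:
Path from root to G: D -> B -> L -> G
Depth = number of edges = 3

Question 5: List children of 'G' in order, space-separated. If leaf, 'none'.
Answer: M J

Derivation:
Node G's children (from adjacency): M, J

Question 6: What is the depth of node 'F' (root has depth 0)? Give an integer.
Answer: 2

Derivation:
Path from root to F: D -> A -> F
Depth = number of edges = 2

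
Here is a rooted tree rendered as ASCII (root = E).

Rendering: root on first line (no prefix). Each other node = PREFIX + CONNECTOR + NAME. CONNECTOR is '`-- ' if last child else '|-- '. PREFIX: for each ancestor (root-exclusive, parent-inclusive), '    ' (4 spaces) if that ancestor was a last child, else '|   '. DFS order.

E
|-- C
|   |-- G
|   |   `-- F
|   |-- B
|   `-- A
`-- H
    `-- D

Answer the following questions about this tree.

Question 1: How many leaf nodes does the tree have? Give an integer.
Leaves (nodes with no children): A, B, D, F

Answer: 4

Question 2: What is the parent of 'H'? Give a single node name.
Answer: E

Derivation:
Scan adjacency: H appears as child of E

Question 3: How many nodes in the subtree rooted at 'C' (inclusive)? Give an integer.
Subtree rooted at C contains: A, B, C, F, G
Count = 5

Answer: 5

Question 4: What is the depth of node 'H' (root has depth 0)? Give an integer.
Answer: 1

Derivation:
Path from root to H: E -> H
Depth = number of edges = 1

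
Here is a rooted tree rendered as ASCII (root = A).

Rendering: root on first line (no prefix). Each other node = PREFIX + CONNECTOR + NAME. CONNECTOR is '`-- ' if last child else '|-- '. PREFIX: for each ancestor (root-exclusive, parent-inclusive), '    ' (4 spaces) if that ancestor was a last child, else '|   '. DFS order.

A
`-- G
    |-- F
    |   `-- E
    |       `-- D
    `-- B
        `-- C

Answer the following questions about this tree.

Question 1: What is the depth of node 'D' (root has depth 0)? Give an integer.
Answer: 4

Derivation:
Path from root to D: A -> G -> F -> E -> D
Depth = number of edges = 4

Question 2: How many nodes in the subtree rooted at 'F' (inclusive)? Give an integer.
Subtree rooted at F contains: D, E, F
Count = 3

Answer: 3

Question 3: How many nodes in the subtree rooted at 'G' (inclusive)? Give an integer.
Answer: 6

Derivation:
Subtree rooted at G contains: B, C, D, E, F, G
Count = 6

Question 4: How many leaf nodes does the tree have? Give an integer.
Leaves (nodes with no children): C, D

Answer: 2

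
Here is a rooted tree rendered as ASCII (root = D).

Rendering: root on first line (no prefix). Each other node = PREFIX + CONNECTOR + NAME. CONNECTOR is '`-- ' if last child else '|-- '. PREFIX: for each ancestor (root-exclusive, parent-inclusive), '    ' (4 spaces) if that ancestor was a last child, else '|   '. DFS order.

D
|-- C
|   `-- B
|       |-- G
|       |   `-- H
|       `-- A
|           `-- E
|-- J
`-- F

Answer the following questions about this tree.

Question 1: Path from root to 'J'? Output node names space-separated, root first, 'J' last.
Walk down from root: D -> J

Answer: D J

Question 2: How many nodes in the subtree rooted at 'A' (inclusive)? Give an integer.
Subtree rooted at A contains: A, E
Count = 2

Answer: 2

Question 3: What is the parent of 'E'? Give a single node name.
Answer: A

Derivation:
Scan adjacency: E appears as child of A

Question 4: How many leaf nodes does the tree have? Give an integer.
Leaves (nodes with no children): E, F, H, J

Answer: 4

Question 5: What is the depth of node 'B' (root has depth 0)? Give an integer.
Answer: 2

Derivation:
Path from root to B: D -> C -> B
Depth = number of edges = 2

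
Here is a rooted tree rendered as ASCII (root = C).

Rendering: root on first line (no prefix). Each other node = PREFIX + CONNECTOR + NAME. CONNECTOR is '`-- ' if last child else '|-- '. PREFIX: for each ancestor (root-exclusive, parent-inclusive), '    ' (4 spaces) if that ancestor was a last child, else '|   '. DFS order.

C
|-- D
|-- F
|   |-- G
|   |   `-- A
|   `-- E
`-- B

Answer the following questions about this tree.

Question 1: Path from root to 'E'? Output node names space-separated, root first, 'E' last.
Walk down from root: C -> F -> E

Answer: C F E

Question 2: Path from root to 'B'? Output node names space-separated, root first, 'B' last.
Walk down from root: C -> B

Answer: C B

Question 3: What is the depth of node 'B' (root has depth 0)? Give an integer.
Answer: 1

Derivation:
Path from root to B: C -> B
Depth = number of edges = 1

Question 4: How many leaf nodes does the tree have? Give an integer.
Leaves (nodes with no children): A, B, D, E

Answer: 4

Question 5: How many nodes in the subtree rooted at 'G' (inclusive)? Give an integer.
Answer: 2

Derivation:
Subtree rooted at G contains: A, G
Count = 2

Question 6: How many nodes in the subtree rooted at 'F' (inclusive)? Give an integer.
Subtree rooted at F contains: A, E, F, G
Count = 4

Answer: 4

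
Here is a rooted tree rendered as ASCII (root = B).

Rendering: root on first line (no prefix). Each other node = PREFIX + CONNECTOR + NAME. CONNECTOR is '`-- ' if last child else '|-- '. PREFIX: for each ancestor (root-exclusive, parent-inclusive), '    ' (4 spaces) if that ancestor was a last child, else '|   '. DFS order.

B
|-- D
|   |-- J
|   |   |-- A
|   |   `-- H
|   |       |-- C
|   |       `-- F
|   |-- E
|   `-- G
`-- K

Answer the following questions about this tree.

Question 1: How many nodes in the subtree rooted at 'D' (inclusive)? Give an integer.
Subtree rooted at D contains: A, C, D, E, F, G, H, J
Count = 8

Answer: 8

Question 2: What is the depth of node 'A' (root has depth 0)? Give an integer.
Path from root to A: B -> D -> J -> A
Depth = number of edges = 3

Answer: 3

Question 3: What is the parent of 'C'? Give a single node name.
Scan adjacency: C appears as child of H

Answer: H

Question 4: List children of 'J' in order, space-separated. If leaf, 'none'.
Answer: A H

Derivation:
Node J's children (from adjacency): A, H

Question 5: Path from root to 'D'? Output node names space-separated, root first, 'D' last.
Walk down from root: B -> D

Answer: B D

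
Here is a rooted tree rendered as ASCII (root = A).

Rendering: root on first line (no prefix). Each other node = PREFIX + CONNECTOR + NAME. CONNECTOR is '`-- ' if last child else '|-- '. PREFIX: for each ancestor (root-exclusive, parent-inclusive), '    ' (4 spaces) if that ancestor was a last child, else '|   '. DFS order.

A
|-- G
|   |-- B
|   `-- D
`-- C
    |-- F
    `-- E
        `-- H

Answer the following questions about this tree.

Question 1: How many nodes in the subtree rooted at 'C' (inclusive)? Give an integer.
Answer: 4

Derivation:
Subtree rooted at C contains: C, E, F, H
Count = 4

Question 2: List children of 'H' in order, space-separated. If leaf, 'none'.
Answer: none

Derivation:
Node H's children (from adjacency): (leaf)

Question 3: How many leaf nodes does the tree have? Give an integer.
Leaves (nodes with no children): B, D, F, H

Answer: 4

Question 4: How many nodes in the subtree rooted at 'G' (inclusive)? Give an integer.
Subtree rooted at G contains: B, D, G
Count = 3

Answer: 3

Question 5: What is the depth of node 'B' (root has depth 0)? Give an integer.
Answer: 2

Derivation:
Path from root to B: A -> G -> B
Depth = number of edges = 2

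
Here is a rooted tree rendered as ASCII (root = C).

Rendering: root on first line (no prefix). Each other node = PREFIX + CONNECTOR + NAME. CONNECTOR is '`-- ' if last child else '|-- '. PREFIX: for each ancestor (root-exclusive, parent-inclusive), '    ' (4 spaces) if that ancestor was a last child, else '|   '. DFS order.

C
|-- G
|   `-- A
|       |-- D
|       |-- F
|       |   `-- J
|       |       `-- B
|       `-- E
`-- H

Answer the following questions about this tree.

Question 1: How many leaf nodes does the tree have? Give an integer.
Answer: 4

Derivation:
Leaves (nodes with no children): B, D, E, H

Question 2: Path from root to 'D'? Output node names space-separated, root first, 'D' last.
Walk down from root: C -> G -> A -> D

Answer: C G A D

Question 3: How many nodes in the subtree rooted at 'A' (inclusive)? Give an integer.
Subtree rooted at A contains: A, B, D, E, F, J
Count = 6

Answer: 6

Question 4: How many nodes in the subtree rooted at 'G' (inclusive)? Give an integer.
Subtree rooted at G contains: A, B, D, E, F, G, J
Count = 7

Answer: 7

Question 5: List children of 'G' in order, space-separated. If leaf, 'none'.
Answer: A

Derivation:
Node G's children (from adjacency): A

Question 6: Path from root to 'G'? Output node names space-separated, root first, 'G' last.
Answer: C G

Derivation:
Walk down from root: C -> G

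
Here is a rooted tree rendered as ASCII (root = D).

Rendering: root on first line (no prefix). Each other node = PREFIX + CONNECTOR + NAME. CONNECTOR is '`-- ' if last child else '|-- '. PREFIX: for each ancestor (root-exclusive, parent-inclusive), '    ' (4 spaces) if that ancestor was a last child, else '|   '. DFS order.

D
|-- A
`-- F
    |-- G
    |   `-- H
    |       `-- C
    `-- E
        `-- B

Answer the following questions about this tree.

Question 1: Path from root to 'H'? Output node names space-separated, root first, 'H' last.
Walk down from root: D -> F -> G -> H

Answer: D F G H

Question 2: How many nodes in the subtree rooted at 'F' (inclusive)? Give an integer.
Subtree rooted at F contains: B, C, E, F, G, H
Count = 6

Answer: 6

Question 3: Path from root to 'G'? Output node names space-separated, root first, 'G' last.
Walk down from root: D -> F -> G

Answer: D F G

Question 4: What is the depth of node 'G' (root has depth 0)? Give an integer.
Answer: 2

Derivation:
Path from root to G: D -> F -> G
Depth = number of edges = 2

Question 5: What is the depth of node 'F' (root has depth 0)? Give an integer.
Path from root to F: D -> F
Depth = number of edges = 1

Answer: 1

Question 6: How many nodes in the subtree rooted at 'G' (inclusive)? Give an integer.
Subtree rooted at G contains: C, G, H
Count = 3

Answer: 3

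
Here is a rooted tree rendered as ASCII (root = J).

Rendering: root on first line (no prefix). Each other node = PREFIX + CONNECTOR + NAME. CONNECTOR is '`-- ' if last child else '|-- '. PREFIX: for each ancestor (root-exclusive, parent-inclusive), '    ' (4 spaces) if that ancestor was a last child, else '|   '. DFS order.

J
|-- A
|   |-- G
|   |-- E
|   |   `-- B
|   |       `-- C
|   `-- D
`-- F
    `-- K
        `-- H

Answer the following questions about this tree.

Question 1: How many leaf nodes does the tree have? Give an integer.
Leaves (nodes with no children): C, D, G, H

Answer: 4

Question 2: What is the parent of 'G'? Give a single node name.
Scan adjacency: G appears as child of A

Answer: A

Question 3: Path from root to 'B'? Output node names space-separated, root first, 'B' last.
Walk down from root: J -> A -> E -> B

Answer: J A E B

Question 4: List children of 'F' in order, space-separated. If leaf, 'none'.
Answer: K

Derivation:
Node F's children (from adjacency): K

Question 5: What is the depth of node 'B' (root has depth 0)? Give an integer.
Answer: 3

Derivation:
Path from root to B: J -> A -> E -> B
Depth = number of edges = 3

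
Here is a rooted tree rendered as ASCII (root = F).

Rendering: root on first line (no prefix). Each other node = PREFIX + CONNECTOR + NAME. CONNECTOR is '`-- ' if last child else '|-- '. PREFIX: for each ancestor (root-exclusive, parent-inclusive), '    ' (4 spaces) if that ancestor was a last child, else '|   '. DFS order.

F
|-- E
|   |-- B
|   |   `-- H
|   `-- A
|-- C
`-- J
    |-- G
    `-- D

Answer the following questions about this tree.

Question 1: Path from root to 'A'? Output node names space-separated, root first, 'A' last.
Walk down from root: F -> E -> A

Answer: F E A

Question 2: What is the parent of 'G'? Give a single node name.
Scan adjacency: G appears as child of J

Answer: J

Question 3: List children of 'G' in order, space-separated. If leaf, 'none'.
Node G's children (from adjacency): (leaf)

Answer: none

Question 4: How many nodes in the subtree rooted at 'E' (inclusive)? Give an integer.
Subtree rooted at E contains: A, B, E, H
Count = 4

Answer: 4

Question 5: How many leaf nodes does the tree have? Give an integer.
Leaves (nodes with no children): A, C, D, G, H

Answer: 5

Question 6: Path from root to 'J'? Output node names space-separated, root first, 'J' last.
Answer: F J

Derivation:
Walk down from root: F -> J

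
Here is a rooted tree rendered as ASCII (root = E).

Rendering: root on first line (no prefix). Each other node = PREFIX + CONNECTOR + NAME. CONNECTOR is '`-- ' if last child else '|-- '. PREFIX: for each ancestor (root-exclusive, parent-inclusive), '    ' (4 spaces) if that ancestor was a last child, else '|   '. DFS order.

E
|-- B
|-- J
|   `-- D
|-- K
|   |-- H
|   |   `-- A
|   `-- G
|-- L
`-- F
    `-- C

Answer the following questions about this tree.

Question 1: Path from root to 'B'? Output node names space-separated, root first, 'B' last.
Walk down from root: E -> B

Answer: E B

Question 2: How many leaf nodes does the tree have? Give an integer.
Leaves (nodes with no children): A, B, C, D, G, L

Answer: 6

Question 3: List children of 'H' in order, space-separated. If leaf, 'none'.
Node H's children (from adjacency): A

Answer: A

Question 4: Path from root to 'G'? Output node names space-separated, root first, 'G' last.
Walk down from root: E -> K -> G

Answer: E K G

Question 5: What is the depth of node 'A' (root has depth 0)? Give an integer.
Answer: 3

Derivation:
Path from root to A: E -> K -> H -> A
Depth = number of edges = 3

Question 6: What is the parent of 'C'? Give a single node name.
Scan adjacency: C appears as child of F

Answer: F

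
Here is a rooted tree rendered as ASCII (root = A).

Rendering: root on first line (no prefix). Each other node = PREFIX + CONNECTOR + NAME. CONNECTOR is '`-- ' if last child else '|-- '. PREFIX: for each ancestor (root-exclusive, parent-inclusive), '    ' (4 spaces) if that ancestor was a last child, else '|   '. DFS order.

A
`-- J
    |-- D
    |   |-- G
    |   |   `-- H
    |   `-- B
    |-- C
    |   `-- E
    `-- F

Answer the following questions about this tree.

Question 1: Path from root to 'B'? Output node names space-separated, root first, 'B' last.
Walk down from root: A -> J -> D -> B

Answer: A J D B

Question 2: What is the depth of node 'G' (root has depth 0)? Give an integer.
Answer: 3

Derivation:
Path from root to G: A -> J -> D -> G
Depth = number of edges = 3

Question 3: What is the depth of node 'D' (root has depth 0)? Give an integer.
Path from root to D: A -> J -> D
Depth = number of edges = 2

Answer: 2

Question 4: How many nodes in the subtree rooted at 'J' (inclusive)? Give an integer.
Subtree rooted at J contains: B, C, D, E, F, G, H, J
Count = 8

Answer: 8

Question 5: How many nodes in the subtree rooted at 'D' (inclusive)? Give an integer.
Answer: 4

Derivation:
Subtree rooted at D contains: B, D, G, H
Count = 4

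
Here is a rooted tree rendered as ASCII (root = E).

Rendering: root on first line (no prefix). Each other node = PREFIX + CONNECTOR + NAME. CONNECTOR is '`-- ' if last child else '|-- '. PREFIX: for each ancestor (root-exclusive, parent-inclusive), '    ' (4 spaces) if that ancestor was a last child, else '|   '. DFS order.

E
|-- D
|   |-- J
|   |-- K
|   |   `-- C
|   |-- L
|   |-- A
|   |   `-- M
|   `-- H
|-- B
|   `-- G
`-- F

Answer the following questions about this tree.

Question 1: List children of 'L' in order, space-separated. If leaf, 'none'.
Answer: none

Derivation:
Node L's children (from adjacency): (leaf)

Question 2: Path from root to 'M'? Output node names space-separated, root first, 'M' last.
Answer: E D A M

Derivation:
Walk down from root: E -> D -> A -> M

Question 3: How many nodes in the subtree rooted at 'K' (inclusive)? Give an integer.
Answer: 2

Derivation:
Subtree rooted at K contains: C, K
Count = 2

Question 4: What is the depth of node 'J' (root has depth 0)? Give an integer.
Answer: 2

Derivation:
Path from root to J: E -> D -> J
Depth = number of edges = 2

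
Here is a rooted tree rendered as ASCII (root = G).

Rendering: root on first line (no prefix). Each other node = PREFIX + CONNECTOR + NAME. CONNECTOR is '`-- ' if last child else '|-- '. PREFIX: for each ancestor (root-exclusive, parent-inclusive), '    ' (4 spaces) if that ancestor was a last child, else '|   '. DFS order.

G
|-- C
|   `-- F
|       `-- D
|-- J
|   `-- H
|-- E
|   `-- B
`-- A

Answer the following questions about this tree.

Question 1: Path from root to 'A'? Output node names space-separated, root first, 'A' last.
Walk down from root: G -> A

Answer: G A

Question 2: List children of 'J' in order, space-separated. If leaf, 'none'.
Node J's children (from adjacency): H

Answer: H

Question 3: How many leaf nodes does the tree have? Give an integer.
Answer: 4

Derivation:
Leaves (nodes with no children): A, B, D, H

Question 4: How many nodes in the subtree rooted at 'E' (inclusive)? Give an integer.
Subtree rooted at E contains: B, E
Count = 2

Answer: 2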